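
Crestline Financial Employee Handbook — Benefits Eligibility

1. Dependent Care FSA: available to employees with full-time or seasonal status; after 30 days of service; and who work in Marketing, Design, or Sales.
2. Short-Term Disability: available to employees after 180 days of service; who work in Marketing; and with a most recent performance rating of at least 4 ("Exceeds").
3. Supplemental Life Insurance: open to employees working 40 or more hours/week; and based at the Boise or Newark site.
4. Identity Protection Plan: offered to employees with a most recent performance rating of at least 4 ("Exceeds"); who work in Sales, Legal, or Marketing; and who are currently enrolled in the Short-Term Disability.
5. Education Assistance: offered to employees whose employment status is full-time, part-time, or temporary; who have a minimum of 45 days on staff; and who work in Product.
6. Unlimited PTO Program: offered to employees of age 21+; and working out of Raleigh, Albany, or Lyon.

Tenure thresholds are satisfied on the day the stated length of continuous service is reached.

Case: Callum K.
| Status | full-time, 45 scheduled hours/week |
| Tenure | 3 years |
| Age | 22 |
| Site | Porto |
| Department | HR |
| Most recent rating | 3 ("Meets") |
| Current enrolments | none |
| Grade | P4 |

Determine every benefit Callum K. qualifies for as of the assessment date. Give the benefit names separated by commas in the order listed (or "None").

None

Dependent Care FSA — status full-time ✓; service 3 years ≥ 30 days ✓; dept HR ✗ → not eligible.
Short-Term Disability — service 3 years ≥ 180 days ✓; dept HR ✗ → not eligible.
Supplemental Life Insurance — 45 hrs/wk ≥ 40 ✓; site Porto ✗ (not Boise or Newark) → not eligible.
Identity Protection Plan — rating 3 < 4 ✗ → not eligible.
Education Assistance — status full-time ✓; service 3 years ≥ 45 days ✓; dept HR ✗ → not eligible.
Unlimited PTO Program — age 22 ≥ 21 ✓; site Porto ✗ (not Raleigh, Albany, or Lyon) → not eligible.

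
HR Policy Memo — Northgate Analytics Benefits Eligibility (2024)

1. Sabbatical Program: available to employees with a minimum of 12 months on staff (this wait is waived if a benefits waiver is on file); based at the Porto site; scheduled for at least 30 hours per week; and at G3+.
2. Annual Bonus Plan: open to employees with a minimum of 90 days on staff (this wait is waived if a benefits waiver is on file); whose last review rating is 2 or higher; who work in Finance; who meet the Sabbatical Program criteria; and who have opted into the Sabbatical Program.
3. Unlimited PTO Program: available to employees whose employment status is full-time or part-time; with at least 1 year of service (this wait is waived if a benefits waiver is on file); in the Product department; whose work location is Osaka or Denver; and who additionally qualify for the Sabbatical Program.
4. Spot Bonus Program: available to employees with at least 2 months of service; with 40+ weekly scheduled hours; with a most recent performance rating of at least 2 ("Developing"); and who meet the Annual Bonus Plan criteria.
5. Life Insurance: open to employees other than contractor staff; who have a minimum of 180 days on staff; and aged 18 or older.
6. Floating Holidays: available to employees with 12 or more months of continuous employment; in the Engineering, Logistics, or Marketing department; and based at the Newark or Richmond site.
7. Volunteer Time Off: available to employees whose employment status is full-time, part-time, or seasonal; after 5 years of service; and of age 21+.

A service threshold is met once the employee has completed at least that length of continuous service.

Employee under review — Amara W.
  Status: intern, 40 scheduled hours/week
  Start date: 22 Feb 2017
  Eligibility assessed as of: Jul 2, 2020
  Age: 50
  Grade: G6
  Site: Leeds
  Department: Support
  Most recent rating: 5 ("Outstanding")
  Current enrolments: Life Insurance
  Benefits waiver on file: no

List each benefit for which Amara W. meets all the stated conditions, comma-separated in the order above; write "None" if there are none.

Life Insurance

Service from 22 Feb 2017 to Jul 2, 2020: 1226 days.
Sabbatical Program — no waiver, service 1226 days ≥ 12 months (≈360 days) ✓; site Leeds ✗ (not Porto) → not eligible.
Annual Bonus Plan — no waiver, service 1226 days ≥ 90 days ✓; rating 5 ≥ 2 ✓; dept Support ✗ → not eligible.
Unlimited PTO Program — status intern ✗ (requires full-time or part-time) → not eligible.
Spot Bonus Program — service 1226 days ≥ 2 months (≈60 days) ✓; 40 hrs/wk ≥ 40 ✓; rating 5 ≥ 2 ✓; not eligible for Annual Bonus Plan ✗ → not eligible.
Life Insurance — status intern ✓ (not excluded); service 1226 days ≥ 180 days ✓; age 50 ≥ 18 ✓ → eligible.
Floating Holidays — service 1226 days ≥ 12 months (≈360 days) ✓; dept Support ✗ → not eligible.
Volunteer Time Off — status intern ✗ (requires full-time, part-time, or seasonal) → not eligible.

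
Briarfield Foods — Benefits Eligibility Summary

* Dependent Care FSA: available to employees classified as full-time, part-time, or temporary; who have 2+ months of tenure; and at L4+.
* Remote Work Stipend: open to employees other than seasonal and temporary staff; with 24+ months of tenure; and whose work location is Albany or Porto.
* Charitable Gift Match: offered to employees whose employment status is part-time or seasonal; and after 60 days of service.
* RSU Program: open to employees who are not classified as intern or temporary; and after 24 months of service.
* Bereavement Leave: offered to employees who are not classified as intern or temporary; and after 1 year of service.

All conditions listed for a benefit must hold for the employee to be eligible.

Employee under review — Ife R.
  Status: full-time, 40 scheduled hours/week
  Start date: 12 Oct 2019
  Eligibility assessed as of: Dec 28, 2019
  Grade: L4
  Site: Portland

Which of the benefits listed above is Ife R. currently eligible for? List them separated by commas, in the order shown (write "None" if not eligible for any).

Dependent Care FSA

Service from 12 Oct 2019 to Dec 28, 2019: 77 days.
Dependent Care FSA — status full-time ✓; service 77 days ≥ 2 months (≈60 days) ✓; grade L4 ≥ L4 ✓ → eligible.
Remote Work Stipend — status full-time ✓ (not excluded); service 77 days < 24 months (≈720 days) ✗ → not eligible.
Charitable Gift Match — status full-time ✗ (requires part-time or seasonal) → not eligible.
RSU Program — status full-time ✓ (not excluded); service 77 days < 24 months (≈720 days) ✗ → not eligible.
Bereavement Leave — status full-time ✓ (not excluded); service 77 days < 1 year (≈365 days) ✗ → not eligible.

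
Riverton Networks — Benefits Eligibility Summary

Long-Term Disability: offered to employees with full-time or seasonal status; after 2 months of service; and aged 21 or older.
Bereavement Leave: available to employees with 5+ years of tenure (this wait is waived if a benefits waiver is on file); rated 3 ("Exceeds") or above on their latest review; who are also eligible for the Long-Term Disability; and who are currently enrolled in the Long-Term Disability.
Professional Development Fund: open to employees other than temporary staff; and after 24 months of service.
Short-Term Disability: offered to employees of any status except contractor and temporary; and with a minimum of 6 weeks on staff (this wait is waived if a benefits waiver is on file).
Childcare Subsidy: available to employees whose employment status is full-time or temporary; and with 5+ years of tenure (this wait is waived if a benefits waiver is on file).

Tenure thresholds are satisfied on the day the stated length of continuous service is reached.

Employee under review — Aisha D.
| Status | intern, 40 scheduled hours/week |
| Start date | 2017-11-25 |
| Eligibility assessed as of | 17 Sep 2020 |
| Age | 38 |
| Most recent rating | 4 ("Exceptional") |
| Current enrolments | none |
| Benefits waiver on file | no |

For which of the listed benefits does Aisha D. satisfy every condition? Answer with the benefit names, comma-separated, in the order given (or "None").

Professional Development Fund, Short-Term Disability

Service from 2017-11-25 to 17 Sep 2020: 1027 days.
Long-Term Disability — status intern ✗ (requires full-time or seasonal) → not eligible.
Bereavement Leave — no waiver, service 1027 days < 5 years (≈1825 days) ✗ → not eligible.
Professional Development Fund — status intern ✓ (not excluded); service 1027 days ≥ 24 months (≈720 days) ✓ → eligible.
Short-Term Disability — status intern ✓ (not excluded); no waiver, service 1027 days ≥ 6 weeks (≈42 days) ✓ → eligible.
Childcare Subsidy — status intern ✗ (requires full-time or temporary) → not eligible.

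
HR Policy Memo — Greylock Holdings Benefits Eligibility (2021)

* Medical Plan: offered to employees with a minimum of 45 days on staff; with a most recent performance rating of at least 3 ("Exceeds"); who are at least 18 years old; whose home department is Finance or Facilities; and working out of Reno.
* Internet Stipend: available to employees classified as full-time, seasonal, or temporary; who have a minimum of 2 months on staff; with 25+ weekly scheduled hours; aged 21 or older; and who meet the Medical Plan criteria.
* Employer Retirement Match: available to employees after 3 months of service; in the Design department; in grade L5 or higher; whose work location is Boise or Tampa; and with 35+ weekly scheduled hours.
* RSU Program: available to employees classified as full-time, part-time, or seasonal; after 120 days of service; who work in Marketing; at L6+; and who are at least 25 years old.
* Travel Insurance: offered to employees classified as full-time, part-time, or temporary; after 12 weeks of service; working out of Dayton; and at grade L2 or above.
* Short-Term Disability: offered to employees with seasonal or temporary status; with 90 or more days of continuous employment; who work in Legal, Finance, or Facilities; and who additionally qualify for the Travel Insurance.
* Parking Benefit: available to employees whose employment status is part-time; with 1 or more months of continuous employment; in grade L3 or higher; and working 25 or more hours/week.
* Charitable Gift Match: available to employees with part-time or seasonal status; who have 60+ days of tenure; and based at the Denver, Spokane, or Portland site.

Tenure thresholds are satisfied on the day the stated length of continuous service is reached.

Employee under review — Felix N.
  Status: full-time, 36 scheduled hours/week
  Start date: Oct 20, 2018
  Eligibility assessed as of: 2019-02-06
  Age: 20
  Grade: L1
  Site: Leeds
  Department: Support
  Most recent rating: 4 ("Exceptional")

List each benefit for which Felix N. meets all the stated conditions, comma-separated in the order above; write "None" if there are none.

Service from Oct 20, 2018 to 2019-02-06: 109 days.
Medical Plan — service 109 days ≥ 45 days ✓; rating 4 ≥ 3 ✓; age 20 ≥ 18 ✓; dept Support ✗ → not eligible.
Internet Stipend — status full-time ✓; service 109 days ≥ 2 months (≈60 days) ✓; 36 hrs/wk ≥ 25 ✓; age 20 < 21 ✗ → not eligible.
Employer Retirement Match — service 109 days ≥ 3 months (≈90 days) ✓; dept Support ✗ → not eligible.
RSU Program — status full-time ✓; service 109 days < 120 days ✗ → not eligible.
Travel Insurance — status full-time ✓; service 109 days ≥ 12 weeks (≈84 days) ✓; site Leeds ✗ (not Dayton) → not eligible.
Short-Term Disability — status full-time ✗ (requires seasonal or temporary) → not eligible.
Parking Benefit — status full-time ✗ (requires part-time) → not eligible.
Charitable Gift Match — status full-time ✗ (requires part-time or seasonal) → not eligible.

None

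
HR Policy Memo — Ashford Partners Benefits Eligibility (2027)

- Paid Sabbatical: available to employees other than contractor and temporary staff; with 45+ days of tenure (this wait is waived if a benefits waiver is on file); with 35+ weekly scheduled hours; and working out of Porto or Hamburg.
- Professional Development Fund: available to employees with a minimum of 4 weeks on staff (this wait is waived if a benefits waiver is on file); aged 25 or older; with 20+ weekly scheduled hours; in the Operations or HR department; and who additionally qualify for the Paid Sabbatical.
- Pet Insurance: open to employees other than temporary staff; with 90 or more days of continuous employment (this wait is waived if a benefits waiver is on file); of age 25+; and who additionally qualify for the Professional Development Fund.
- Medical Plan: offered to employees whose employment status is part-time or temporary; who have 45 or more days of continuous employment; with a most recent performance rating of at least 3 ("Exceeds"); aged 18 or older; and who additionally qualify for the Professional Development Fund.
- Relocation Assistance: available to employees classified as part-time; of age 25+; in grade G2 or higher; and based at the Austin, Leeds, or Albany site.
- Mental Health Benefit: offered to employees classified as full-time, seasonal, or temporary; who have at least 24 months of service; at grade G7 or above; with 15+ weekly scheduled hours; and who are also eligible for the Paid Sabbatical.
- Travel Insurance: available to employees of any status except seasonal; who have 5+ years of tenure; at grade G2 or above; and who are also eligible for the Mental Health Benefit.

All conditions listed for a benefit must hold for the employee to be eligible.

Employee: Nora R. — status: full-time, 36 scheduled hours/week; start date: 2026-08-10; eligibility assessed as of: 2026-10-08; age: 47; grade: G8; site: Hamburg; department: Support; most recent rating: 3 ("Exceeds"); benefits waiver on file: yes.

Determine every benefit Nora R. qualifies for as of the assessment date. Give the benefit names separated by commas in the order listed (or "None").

Paid Sabbatical

Service from 2026-08-10 to 2026-10-08: 59 days.
Paid Sabbatical — status full-time ✓ (not excluded); benefits waiver on file ✓; 36 hrs/wk ≥ 35 ✓; site Hamburg ✓ → eligible.
Professional Development Fund — benefits waiver on file ✓; age 47 ≥ 25 ✓; 36 hrs/wk ≥ 20 ✓; dept Support ✗ → not eligible.
Pet Insurance — status full-time ✓ (not excluded); benefits waiver on file ✓; age 47 ≥ 25 ✓; not eligible for Professional Development Fund ✗ → not eligible.
Medical Plan — status full-time ✗ (requires part-time or temporary) → not eligible.
Relocation Assistance — status full-time ✗ (requires part-time) → not eligible.
Mental Health Benefit — status full-time ✓; service 59 days < 24 months (≈720 days) ✗ → not eligible.
Travel Insurance — status full-time ✓ (not excluded); service 59 days < 5 years (≈1825 days) ✗ → not eligible.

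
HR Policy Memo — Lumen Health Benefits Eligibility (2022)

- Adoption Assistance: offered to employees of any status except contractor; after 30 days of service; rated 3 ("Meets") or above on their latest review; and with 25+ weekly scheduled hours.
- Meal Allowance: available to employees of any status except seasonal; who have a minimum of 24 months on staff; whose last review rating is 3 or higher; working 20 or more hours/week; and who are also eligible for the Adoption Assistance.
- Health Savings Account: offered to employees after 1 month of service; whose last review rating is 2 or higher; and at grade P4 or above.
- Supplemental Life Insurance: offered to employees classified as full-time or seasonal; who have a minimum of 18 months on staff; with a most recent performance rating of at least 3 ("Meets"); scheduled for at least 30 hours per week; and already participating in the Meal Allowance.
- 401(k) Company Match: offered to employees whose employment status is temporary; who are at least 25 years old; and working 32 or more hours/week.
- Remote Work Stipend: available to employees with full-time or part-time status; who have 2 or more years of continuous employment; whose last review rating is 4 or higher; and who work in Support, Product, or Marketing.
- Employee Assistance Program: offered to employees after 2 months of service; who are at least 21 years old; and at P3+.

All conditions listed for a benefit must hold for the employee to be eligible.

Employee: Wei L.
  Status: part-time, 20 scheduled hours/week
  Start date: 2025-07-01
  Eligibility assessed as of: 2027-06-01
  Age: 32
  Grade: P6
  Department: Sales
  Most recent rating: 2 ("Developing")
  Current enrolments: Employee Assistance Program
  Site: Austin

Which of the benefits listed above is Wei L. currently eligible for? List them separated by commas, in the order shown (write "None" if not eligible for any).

Health Savings Account, Employee Assistance Program

Service from 2025-07-01 to 2027-06-01: 700 days.
Adoption Assistance — status part-time ✓ (not excluded); service 700 days ≥ 30 days ✓; rating 2 < 3 ✗ → not eligible.
Meal Allowance — status part-time ✓ (not excluded); service 700 days < 24 months (≈720 days) ✗ → not eligible.
Health Savings Account — service 700 days ≥ 1 month (≈30 days) ✓; rating 2 ≥ 2 ✓; grade P6 ≥ P4 ✓ → eligible.
Supplemental Life Insurance — status part-time ✗ (requires full-time or seasonal) → not eligible.
401(k) Company Match — status part-time ✗ (requires temporary) → not eligible.
Remote Work Stipend — status part-time ✓; service 700 days < 2 years (≈730 days) ✗ → not eligible.
Employee Assistance Program — service 700 days ≥ 2 months (≈60 days) ✓; age 32 ≥ 21 ✓; grade P6 ≥ P3 ✓ → eligible.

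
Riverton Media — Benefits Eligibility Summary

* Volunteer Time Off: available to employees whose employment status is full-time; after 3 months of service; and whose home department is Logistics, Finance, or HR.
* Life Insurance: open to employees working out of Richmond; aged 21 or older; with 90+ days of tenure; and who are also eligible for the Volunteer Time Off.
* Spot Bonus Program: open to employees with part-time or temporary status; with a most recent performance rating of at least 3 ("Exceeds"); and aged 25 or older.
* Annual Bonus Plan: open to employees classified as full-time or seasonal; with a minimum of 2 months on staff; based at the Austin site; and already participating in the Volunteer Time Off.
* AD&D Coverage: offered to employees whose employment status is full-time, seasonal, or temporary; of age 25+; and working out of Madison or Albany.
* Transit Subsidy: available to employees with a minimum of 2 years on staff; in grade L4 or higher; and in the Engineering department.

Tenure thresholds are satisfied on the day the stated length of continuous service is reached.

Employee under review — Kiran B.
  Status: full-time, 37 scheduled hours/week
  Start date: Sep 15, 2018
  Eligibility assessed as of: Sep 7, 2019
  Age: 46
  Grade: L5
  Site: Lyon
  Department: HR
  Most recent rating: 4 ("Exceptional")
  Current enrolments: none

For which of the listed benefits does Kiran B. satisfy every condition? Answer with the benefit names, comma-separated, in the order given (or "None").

Volunteer Time Off

Service from Sep 15, 2018 to Sep 7, 2019: 357 days.
Volunteer Time Off — status full-time ✓; service 357 days ≥ 3 months (≈90 days) ✓; dept HR ✓ → eligible.
Life Insurance — site Lyon ✗ (not Richmond) → not eligible.
Spot Bonus Program — status full-time ✗ (requires part-time or temporary) → not eligible.
Annual Bonus Plan — status full-time ✓; service 357 days ≥ 2 months (≈60 days) ✓; site Lyon ✗ (not Austin) → not eligible.
AD&D Coverage — status full-time ✓; age 46 ≥ 25 ✓; site Lyon ✗ (not Madison or Albany) → not eligible.
Transit Subsidy — service 357 days < 2 years (≈730 days) ✗ → not eligible.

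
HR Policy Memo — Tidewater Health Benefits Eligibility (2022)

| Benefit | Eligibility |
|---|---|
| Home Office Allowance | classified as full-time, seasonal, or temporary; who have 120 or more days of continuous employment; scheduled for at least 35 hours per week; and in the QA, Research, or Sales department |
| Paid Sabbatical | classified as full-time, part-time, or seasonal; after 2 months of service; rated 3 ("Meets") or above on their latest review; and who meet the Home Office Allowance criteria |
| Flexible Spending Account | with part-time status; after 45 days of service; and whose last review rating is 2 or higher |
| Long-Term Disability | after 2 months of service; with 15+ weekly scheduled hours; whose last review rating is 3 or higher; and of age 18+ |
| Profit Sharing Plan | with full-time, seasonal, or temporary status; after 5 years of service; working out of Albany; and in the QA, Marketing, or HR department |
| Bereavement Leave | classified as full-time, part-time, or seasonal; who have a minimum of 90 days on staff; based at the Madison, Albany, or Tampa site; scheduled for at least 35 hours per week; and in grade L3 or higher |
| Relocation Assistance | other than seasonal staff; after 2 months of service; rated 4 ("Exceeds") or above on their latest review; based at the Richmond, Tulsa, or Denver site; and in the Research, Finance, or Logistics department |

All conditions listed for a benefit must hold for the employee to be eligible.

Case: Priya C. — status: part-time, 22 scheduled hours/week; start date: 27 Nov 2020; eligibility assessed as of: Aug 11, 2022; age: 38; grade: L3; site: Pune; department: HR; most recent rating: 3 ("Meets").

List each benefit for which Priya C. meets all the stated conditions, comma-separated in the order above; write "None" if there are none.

Service from 27 Nov 2020 to Aug 11, 2022: 622 days.
Home Office Allowance — status part-time ✗ (requires full-time, seasonal, or temporary) → not eligible.
Paid Sabbatical — status part-time ✓; service 622 days ≥ 2 months (≈60 days) ✓; rating 3 ≥ 3 ✓; not eligible for Home Office Allowance ✗ → not eligible.
Flexible Spending Account — status part-time ✓; service 622 days ≥ 45 days ✓; rating 3 ≥ 2 ✓ → eligible.
Long-Term Disability — service 622 days ≥ 2 months (≈60 days) ✓; 22 hrs/wk ≥ 15 ✓; rating 3 ≥ 3 ✓; age 38 ≥ 18 ✓ → eligible.
Profit Sharing Plan — status part-time ✗ (requires full-time, seasonal, or temporary) → not eligible.
Bereavement Leave — status part-time ✓; service 622 days ≥ 90 days ✓; site Pune ✗ (not Madison, Albany, or Tampa) → not eligible.
Relocation Assistance — status part-time ✓ (not excluded); service 622 days ≥ 2 months (≈60 days) ✓; rating 3 < 4 ✗ → not eligible.

Flexible Spending Account, Long-Term Disability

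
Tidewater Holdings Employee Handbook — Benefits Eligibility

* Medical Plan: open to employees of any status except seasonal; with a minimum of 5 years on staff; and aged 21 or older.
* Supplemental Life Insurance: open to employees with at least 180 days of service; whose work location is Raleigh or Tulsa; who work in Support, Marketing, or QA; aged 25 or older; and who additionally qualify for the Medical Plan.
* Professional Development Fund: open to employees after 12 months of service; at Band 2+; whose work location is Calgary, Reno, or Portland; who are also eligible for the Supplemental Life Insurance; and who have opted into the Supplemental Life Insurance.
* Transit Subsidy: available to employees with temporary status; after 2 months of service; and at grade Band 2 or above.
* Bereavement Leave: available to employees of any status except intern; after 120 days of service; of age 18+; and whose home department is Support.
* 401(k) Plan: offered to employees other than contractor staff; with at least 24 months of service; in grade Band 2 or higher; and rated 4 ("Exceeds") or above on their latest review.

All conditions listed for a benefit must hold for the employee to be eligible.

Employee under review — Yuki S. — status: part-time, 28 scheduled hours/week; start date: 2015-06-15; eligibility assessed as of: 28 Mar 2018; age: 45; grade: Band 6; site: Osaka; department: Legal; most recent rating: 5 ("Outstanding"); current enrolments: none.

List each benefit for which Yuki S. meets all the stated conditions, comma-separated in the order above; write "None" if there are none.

Service from 2015-06-15 to 28 Mar 2018: 1017 days.
Medical Plan — status part-time ✓ (not excluded); service 1017 days < 5 years (≈1825 days) ✗ → not eligible.
Supplemental Life Insurance — service 1017 days ≥ 180 days ✓; site Osaka ✗ (not Raleigh or Tulsa) → not eligible.
Professional Development Fund — service 1017 days ≥ 12 months (≈360 days) ✓; grade Band 6 ≥ Band 2 ✓; site Osaka ✗ (not Calgary, Reno, or Portland) → not eligible.
Transit Subsidy — status part-time ✗ (requires temporary) → not eligible.
Bereavement Leave — status part-time ✓ (not excluded); service 1017 days ≥ 120 days ✓; age 45 ≥ 18 ✓; dept Legal ✗ → not eligible.
401(k) Plan — status part-time ✓ (not excluded); service 1017 days ≥ 24 months (≈720 days) ✓; grade Band 6 ≥ Band 2 ✓; rating 5 ≥ 4 ✓ → eligible.

401(k) Plan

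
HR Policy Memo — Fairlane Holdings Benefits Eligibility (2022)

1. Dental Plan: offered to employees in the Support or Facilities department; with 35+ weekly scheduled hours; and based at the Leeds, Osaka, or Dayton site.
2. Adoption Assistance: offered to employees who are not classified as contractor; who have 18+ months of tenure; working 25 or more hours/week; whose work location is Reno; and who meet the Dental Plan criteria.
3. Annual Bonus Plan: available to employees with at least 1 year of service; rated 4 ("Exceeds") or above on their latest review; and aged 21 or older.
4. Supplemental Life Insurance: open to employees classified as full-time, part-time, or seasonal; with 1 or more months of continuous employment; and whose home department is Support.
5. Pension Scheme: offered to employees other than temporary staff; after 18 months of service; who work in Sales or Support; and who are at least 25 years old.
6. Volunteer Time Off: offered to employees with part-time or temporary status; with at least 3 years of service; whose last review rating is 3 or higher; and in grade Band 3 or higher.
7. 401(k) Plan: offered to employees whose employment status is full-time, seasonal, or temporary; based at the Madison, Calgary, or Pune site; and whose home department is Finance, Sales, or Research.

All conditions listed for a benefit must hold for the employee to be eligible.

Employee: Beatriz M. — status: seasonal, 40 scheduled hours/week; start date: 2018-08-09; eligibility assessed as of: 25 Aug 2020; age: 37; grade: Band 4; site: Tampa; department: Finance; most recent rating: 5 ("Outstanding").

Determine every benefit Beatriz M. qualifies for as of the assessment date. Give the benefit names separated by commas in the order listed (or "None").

Service from 2018-08-09 to 25 Aug 2020: 747 days.
Dental Plan — dept Finance ✗ → not eligible.
Adoption Assistance — status seasonal ✓ (not excluded); service 747 days ≥ 18 months (≈540 days) ✓; 40 hrs/wk ≥ 25 ✓; site Tampa ✗ (not Reno) → not eligible.
Annual Bonus Plan — service 747 days ≥ 1 year (≈365 days) ✓; rating 5 ≥ 4 ✓; age 37 ≥ 21 ✓ → eligible.
Supplemental Life Insurance — status seasonal ✓; service 747 days ≥ 1 month (≈30 days) ✓; dept Finance ✗ → not eligible.
Pension Scheme — status seasonal ✓ (not excluded); service 747 days ≥ 18 months (≈540 days) ✓; dept Finance ✗ → not eligible.
Volunteer Time Off — status seasonal ✗ (requires part-time or temporary) → not eligible.
401(k) Plan — status seasonal ✓; site Tampa ✗ (not Madison, Calgary, or Pune) → not eligible.

Annual Bonus Plan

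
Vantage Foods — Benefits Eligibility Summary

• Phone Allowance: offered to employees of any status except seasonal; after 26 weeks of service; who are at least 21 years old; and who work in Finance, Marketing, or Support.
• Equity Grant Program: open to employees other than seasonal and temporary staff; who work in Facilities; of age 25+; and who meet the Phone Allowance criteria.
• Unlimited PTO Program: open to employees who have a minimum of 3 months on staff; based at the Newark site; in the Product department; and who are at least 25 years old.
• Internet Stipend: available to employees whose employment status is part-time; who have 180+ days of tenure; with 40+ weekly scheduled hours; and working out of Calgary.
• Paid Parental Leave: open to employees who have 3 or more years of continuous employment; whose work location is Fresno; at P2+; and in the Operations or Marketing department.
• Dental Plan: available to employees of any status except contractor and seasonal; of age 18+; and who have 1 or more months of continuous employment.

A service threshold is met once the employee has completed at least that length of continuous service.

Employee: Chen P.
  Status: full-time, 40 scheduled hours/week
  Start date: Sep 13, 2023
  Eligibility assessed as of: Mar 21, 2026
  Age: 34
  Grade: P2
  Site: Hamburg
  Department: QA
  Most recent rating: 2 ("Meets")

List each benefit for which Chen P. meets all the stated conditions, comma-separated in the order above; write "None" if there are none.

Dental Plan

Service from Sep 13, 2023 to Mar 21, 2026: 920 days.
Phone Allowance — status full-time ✓ (not excluded); service 920 days ≥ 26 weeks (≈182 days) ✓; age 34 ≥ 21 ✓; dept QA ✗ → not eligible.
Equity Grant Program — status full-time ✓ (not excluded); dept QA ✗ → not eligible.
Unlimited PTO Program — service 920 days ≥ 3 months (≈90 days) ✓; site Hamburg ✗ (not Newark) → not eligible.
Internet Stipend — status full-time ✗ (requires part-time) → not eligible.
Paid Parental Leave — service 920 days < 3 years (≈1095 days) ✗ → not eligible.
Dental Plan — status full-time ✓ (not excluded); age 34 ≥ 18 ✓; service 920 days ≥ 1 month (≈30 days) ✓ → eligible.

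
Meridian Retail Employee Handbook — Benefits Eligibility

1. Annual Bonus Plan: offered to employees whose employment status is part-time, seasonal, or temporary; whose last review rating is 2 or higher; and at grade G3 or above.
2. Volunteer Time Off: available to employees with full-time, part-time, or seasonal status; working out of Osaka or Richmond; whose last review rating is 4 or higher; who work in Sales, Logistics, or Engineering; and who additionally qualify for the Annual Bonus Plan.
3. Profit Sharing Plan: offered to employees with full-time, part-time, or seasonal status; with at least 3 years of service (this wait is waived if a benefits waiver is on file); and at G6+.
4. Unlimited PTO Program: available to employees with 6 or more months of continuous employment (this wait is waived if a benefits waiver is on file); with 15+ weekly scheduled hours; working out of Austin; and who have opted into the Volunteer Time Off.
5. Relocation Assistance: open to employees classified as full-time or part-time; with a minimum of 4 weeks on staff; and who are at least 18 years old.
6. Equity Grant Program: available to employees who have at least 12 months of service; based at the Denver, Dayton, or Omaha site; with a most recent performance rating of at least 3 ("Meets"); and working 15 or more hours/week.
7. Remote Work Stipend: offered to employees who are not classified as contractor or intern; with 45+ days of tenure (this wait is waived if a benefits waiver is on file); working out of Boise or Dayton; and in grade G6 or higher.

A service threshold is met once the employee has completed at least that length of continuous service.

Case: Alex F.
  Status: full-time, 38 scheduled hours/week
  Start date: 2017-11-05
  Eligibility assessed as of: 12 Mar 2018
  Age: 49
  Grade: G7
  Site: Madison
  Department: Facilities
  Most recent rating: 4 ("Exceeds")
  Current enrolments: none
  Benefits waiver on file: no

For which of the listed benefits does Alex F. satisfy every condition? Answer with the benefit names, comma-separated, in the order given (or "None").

Service from 2017-11-05 to 12 Mar 2018: 127 days.
Annual Bonus Plan — status full-time ✗ (requires part-time, seasonal, or temporary) → not eligible.
Volunteer Time Off — status full-time ✓; site Madison ✗ (not Osaka or Richmond) → not eligible.
Profit Sharing Plan — status full-time ✓; no waiver, service 127 days < 3 years (≈1095 days) ✗ → not eligible.
Unlimited PTO Program — no waiver, service 127 days < 6 months (≈180 days) ✗ → not eligible.
Relocation Assistance — status full-time ✓; service 127 days ≥ 4 weeks (≈28 days) ✓; age 49 ≥ 18 ✓ → eligible.
Equity Grant Program — service 127 days < 12 months (≈360 days) ✗ → not eligible.
Remote Work Stipend — status full-time ✓ (not excluded); no waiver, service 127 days ≥ 45 days ✓; site Madison ✗ (not Boise or Dayton) → not eligible.

Relocation Assistance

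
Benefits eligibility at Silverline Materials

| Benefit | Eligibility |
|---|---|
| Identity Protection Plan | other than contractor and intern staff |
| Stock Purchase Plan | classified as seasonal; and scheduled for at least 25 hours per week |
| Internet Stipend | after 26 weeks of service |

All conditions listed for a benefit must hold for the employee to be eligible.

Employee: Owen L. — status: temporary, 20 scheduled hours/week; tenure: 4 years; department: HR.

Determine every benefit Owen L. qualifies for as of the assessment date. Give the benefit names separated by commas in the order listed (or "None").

Identity Protection Plan — status temporary ✓ (not excluded) → eligible.
Stock Purchase Plan — status temporary ✗ (requires seasonal) → not eligible.
Internet Stipend — service 4 years ≥ 26 weeks (≈182 days) ✓ → eligible.

Identity Protection Plan, Internet Stipend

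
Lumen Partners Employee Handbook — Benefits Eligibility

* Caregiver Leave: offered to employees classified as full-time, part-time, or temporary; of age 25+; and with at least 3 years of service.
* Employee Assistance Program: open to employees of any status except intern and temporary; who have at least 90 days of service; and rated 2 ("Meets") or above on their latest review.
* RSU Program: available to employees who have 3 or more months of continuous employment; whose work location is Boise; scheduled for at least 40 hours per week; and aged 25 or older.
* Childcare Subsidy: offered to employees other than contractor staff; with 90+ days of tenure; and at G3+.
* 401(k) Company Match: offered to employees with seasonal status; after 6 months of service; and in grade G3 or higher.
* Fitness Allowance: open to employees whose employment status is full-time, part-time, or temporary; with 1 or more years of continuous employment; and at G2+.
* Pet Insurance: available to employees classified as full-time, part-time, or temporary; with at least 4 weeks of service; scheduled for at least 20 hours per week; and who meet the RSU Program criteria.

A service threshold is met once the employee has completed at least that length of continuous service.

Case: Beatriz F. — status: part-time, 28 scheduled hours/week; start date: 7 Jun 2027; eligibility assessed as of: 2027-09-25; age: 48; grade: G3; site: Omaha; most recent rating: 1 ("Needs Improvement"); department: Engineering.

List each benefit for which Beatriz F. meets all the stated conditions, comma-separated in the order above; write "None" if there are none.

Childcare Subsidy

Service from 7 Jun 2027 to 2027-09-25: 110 days.
Caregiver Leave — status part-time ✓; age 48 ≥ 25 ✓; service 110 days < 3 years (≈1095 days) ✗ → not eligible.
Employee Assistance Program — status part-time ✓ (not excluded); service 110 days ≥ 90 days ✓; rating 1 < 2 ✗ → not eligible.
RSU Program — service 110 days ≥ 3 months (≈90 days) ✓; site Omaha ✗ (not Boise) → not eligible.
Childcare Subsidy — status part-time ✓ (not excluded); service 110 days ≥ 90 days ✓; grade G3 ≥ G3 ✓ → eligible.
401(k) Company Match — status part-time ✗ (requires seasonal) → not eligible.
Fitness Allowance — status part-time ✓; service 110 days < 1 year (≈365 days) ✗ → not eligible.
Pet Insurance — status part-time ✓; service 110 days ≥ 4 weeks (≈28 days) ✓; 28 hrs/wk ≥ 20 ✓; not eligible for RSU Program ✗ → not eligible.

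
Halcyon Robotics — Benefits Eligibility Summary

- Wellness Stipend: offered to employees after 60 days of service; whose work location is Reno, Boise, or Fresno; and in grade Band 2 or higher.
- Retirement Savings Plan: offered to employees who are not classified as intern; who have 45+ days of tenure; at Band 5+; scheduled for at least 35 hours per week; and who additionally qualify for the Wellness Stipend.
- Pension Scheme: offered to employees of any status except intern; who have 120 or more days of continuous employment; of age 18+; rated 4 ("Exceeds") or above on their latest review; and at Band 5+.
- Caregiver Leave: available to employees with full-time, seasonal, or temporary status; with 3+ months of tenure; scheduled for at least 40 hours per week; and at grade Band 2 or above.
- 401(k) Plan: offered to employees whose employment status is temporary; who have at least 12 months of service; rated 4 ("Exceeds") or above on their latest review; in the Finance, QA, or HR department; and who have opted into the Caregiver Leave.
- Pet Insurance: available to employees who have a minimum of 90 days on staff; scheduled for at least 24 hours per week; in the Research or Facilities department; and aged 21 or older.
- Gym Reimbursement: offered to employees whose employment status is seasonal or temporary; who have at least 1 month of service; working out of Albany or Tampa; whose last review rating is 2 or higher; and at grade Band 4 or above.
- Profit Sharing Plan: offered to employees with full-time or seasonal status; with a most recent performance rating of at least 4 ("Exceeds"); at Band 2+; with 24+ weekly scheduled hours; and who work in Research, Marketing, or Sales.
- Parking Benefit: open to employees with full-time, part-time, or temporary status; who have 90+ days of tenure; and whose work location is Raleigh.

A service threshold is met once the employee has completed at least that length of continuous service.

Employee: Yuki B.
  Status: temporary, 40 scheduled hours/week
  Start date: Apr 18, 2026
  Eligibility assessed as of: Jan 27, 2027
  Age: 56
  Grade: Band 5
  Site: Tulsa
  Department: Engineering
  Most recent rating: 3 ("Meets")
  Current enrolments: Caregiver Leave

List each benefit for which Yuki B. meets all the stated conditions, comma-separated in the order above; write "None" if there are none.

Caregiver Leave

Service from Apr 18, 2026 to Jan 27, 2027: 284 days.
Wellness Stipend — service 284 days ≥ 60 days ✓; site Tulsa ✗ (not Reno, Boise, or Fresno) → not eligible.
Retirement Savings Plan — status temporary ✓ (not excluded); service 284 days ≥ 45 days ✓; grade Band 5 ≥ Band 5 ✓; 40 hrs/wk ≥ 35 ✓; not eligible for Wellness Stipend ✗ → not eligible.
Pension Scheme — status temporary ✓ (not excluded); service 284 days ≥ 120 days ✓; age 56 ≥ 18 ✓; rating 3 < 4 ✗ → not eligible.
Caregiver Leave — status temporary ✓; service 284 days ≥ 3 months (≈90 days) ✓; 40 hrs/wk ≥ 40 ✓; grade Band 5 ≥ Band 2 ✓ → eligible.
401(k) Plan — status temporary ✓; service 284 days < 12 months (≈360 days) ✗ → not eligible.
Pet Insurance — service 284 days ≥ 90 days ✓; 40 hrs/wk ≥ 24 ✓; dept Engineering ✗ → not eligible.
Gym Reimbursement — status temporary ✓; service 284 days ≥ 1 month (≈30 days) ✓; site Tulsa ✗ (not Albany or Tampa) → not eligible.
Profit Sharing Plan — status temporary ✗ (requires full-time or seasonal) → not eligible.
Parking Benefit — status temporary ✓; service 284 days ≥ 90 days ✓; site Tulsa ✗ (not Raleigh) → not eligible.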